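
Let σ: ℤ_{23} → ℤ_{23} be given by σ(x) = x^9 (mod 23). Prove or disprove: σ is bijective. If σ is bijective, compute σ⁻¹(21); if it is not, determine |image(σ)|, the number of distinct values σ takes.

14

Since 23 is prime, the nonzero elements of ℤ_{23} form a cyclic group of order 22.
As gcd(9, 22) = 1, raising to the 9th power is a bijection on this group: if s^9 ≡ t^9 then (st^{−1})^9 = 1, and the only element of order dividing gcd(9, 22) = 1 is 1, so s = t.
With σ(0) = 0 this makes σ injective on all of ℤ_{23}, hence bijective (finite equal-size domain and codomain). In particular σ is bijective.
Since σ is bijective, we find the preimage of 21. The inverse of x ↦ x^9 on (ℤ_{23})^× is x ↦ x^5, because 9·5 = 45 = 2·22 + 1 ≡ 1 (mod 22) and x^{22} = 1 for x ≠ 0 (Fermat). So σ⁻¹(21) = 21^5 mod 23.
Repeated squaring mod 23: 21^1 ≡ 21, 21^2 ≡ 21² = 441 ≡ 4, 21^4 ≡ 4² = 16. Since 5 = 4 + 1, 21^5 ≡ 16·21: 16·21 = 336 ≡ 14. So 21^5 ≡ 14 (mod 23).
Hence σ⁻¹(21) = 14.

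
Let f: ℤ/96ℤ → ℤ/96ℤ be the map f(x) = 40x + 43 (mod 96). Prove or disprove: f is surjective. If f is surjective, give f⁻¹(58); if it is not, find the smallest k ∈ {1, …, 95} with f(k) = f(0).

12

Since gcd(40, 96) = 8, we have 40x ≡ 0 (mod 8) for all x, so f(x) ≡ 3 (mod 8).
But 0 ≢ 3 (mod 8), so 0 ∈ ℤ/96ℤ has no preimage. Thus f is not surjective.
Since f is not surjective, we find the least positive k with f(k) = f(0): this means 40k ≡ 0 (mod 96), i.e. 96 ∣ 40k. Since gcd(40, 96) = 8, dividing through by 8 this holds exactly when 12 ∣ 5k, and as gcd(5, 12) = 1, exactly when 12 ∣ k.
The smallest positive such k is 12.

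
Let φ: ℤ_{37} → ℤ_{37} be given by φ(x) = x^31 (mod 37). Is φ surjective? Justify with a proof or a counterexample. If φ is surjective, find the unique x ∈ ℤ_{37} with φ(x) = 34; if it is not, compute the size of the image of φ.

33

Since 37 is prime, the nonzero elements of ℤ_{37} form a cyclic group of order 36.
As gcd(31, 36) = 1, raising to the 31st power is a bijection on this group: if u^31 ≡ v^31 then (uv^{−1})^31 = 1, and the only element of order dividing gcd(31, 36) = 1 is 1, so u = v.
With φ(0) = 0 this makes φ injective on all of ℤ_{37}, hence bijective (finite equal-size domain and codomain). In particular φ is surjective.
Since φ is surjective, we find the preimage of 34. The inverse of x ↦ x^31 on (ℤ_{37})^× is x ↦ x^7, because 31·7 = 217 = 6·36 + 1 ≡ 1 (mod 36) and x^{36} = 1 for x ≠ 0 (Fermat). So φ⁻¹(34) = 34^7 mod 37.
Repeated squaring mod 37: 34^1 ≡ 34, 34^2 ≡ 34² = 1156 ≡ 9, 34^4 ≡ 9² = 81 ≡ 7. Since 7 = 4 + 2 + 1, 34^7 ≡ 7·9·34: 7·9 = 63 ≡ 26, then 26·34 = 884 ≡ 33. So 34^7 ≡ 33 (mod 37).
Hence φ⁻¹(34) = 33.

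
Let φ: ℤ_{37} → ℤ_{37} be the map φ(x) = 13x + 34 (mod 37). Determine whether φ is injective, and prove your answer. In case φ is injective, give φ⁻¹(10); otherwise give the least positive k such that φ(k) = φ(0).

If φ(u) = φ(v), then 13u ≡ 13v (mod 37). Because gcd(13, 37) = 1, we may cancel 13 to get u ≡ v (mod 37).
Thus φ is injective.
We now compute 13⁻¹ mod 37 explicitly. Euclid's algorithm: 37 = 2·13 + 11, 13 = 1·11 + 2, 11 = 5·2 + 1; back-substituting gives 1 = 20·13 − 7·37, so 13⁻¹ ≡ 20 (mod 37).
Since φ is injective, we find φ⁻¹(10): we need 13x ≡ 10 − 34 ≡ 13 (mod 37). Using 13⁻¹ = 20: x ≡ 20·13 = 260 = 7·37 + 1, so x = 1.
Check: φ(1) = 13·1 + 34 = 47 = 1·37 + 10 ≡ 10 (mod 37).

1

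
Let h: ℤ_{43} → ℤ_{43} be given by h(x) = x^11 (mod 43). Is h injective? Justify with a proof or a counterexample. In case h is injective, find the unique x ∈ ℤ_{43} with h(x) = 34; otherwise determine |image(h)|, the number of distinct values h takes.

5

Since 43 is prime, the nonzero elements of ℤ_{43} form a cyclic group of order 42.
As gcd(11, 42) = 1, raising to the 11th power is a bijection on this group: if s^11 ≡ t^11 then (st^{−1})^11 = 1, and the only element of order dividing gcd(11, 42) = 1 is 1, so s = t.
With h(0) = 0 this makes h injective on all of ℤ_{43}, hence bijective (finite equal-size domain and codomain). In particular h is injective.
Since h is injective, we find the preimage of 34. The inverse of x ↦ x^11 on (ℤ_{43})^× is x ↦ x^23, because 11·23 = 253 = 6·42 + 1 ≡ 1 (mod 42) and x^{42} = 1 for x ≠ 0 (Fermat). So h⁻¹(34) = 34^23 mod 43.
Repeated squaring mod 43: 34^1 ≡ 34, 34^2 ≡ 34² = 1156 ≡ 38, 34^4 ≡ 38² = 1444 ≡ 25, 34^8 ≡ 25² = 625 ≡ 23, 34^16 ≡ 23² = 529 ≡ 13. Since 23 = 16 + 4 + 2 + 1, 34^23 ≡ 13·25·38·34: 13·25 = 325 ≡ 24, then 24·38 = 912 ≡ 9, then 9·34 = 306 ≡ 5. So 34^23 ≡ 5 (mod 43).
Hence h⁻¹(34) = 5.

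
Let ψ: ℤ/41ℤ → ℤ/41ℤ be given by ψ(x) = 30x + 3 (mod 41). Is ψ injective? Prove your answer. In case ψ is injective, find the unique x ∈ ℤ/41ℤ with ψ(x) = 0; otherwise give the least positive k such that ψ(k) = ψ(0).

4

If ψ(u) = ψ(v), then 30u ≡ 30v (mod 41). Because gcd(30, 41) = 1, we may cancel 30 to get u ≡ v (mod 41).
So ψ is injective.
We now compute 30⁻¹ mod 41 explicitly. Euclid's algorithm: 41 = 1·30 + 11, 30 = 2·11 + 8, 11 = 1·8 + 3, 8 = 2·3 + 2, 3 = 1·2 + 1; back-substituting gives 1 = 26·30 − 19·41, so 30⁻¹ ≡ 26 (mod 41).
Since ψ is injective, we compute ψ⁻¹(0): solve 30x + 3 ≡ 0 (mod 41), i.e. 30x ≡ 38 (mod 41).
Multiplying by 30⁻¹ = 26 gives x ≡ 26·38 = 988 = 24·41 + 4 ≡ 4 (mod 41).
Check: ψ(4) = 30·4 + 3 = 123 = 3·41 + 0 ≡ 0 (mod 41).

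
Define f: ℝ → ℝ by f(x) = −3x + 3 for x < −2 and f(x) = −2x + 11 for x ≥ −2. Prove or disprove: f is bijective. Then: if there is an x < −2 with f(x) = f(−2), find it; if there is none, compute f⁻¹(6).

Both pieces are strictly decreasing (slopes −3 and −2), so each is injective on its own interval.
The left piece maps (−∞, −2) onto (9, ∞); the right piece maps [−2, ∞) onto (−∞, 15].
These images overlap. In particular f(−2) = 15 (right piece), and solving −3x + 3 = 15 on the left piece gives x = −4 < −2.
So f(−4) = f(−2) with −4 ≠ −2, and f is not injective, hence not bijective. This x = −4 is the requested value below −2.

-4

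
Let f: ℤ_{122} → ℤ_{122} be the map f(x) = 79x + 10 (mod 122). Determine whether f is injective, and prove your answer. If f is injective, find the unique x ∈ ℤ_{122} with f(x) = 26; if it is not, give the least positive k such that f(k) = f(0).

Recall: f is injective when f(a) = f(b) forces a = b.
Suppose f(a) = f(b) in ℤ_{122}. Then 79a + 10 ≡ 79b + 10 (mod 122), so 79(a − b) ≡ 0 (mod 122).
Since gcd(79, 122) = 1, 79 is invertible modulo 122, therefore a − b ≡ 0 (mod 122), i.e. a = b.
So f is injective.
We now compute 79⁻¹ mod 122 explicitly. Euclid's algorithm: 122 = 1·79 + 43, 79 = 1·43 + 36, 43 = 1·36 + 7, 36 = 5·7 + 1; back-substituting gives 1 = 17·79 − 11·122, so 79⁻¹ ≡ 17 (mod 122).
Since f is injective, we find f⁻¹(26): we need 79x ≡ 26 − 10 ≡ 16 (mod 122). Using 79⁻¹ = 17: x ≡ 17·16 = 272 = 2·122 + 28, so x = 28.
Check: f(28) = 79·28 + 10 = 2222 = 18·122 + 26 ≡ 26 (mod 122).

28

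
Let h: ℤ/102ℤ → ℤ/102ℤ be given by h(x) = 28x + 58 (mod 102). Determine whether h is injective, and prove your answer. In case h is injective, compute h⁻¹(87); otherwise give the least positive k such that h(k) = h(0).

We have gcd(28, 102) = 2 > 1. Taking s = 0 and t = 51: h(0) = 58 and h(51) = 28·51 + 58 = 1486 ≡ 58 (mod 102).
So h(0) = h(51) while 0 ≠ 51, hence h is not injective.
Since h is not injective, we find the least positive k with h(k) = h(0): this means 28k ≡ 0 (mod 102), i.e. 102 ∣ 28k. Since gcd(28, 102) = 2, dividing through by 2 this holds exactly when 51 ∣ 14k, and as gcd(14, 51) = 1, exactly when 51 ∣ k.
The smallest positive such k is 51.

51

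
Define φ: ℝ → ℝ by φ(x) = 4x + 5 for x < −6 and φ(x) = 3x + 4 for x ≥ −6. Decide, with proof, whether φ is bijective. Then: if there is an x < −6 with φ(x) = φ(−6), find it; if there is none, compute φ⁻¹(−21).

Both pieces are strictly increasing (slopes 4 and 3), so each is injective on its own interval.
The left piece maps (−∞, −6) onto (−∞, −19); the right piece maps [−6, ∞) onto [−14, ∞).
The images leave a gap (−19 has no preimage), so φ is not surjective, hence not bijective.
Because the two images are disjoint, no x < −6 has φ(x) = φ(−6), so we compute φ⁻¹(−21): −21 lies in (−∞, −19), so solve 4x + 5 = −21: x = (−21 − 5)/4 = −13/2.

-13/2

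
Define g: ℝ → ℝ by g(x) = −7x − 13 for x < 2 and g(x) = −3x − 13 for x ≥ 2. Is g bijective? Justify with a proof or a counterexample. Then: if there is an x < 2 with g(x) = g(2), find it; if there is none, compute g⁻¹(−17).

6/7

Both pieces are strictly decreasing (slopes −7 and −3), so each is injective on its own interval.
The left piece maps (−∞, 2) onto (−27, ∞); the right piece maps [2, ∞) onto (−∞, −19].
These images overlap. In particular g(2) = −19 (right piece), and solving −7x − 13 = −19 on the left piece gives x = 6/7 < 2.
So g(6/7) = g(2) with 6/7 ≠ 2, and g is not injective, hence not bijective. This x = 6/7 is the requested value below 2.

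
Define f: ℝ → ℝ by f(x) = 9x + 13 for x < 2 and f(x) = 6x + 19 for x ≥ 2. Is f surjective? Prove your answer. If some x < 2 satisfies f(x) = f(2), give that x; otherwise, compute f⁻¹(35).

8/3

Both pieces are strictly increasing (slopes 9 and 6), so each is injective on its own interval.
The left piece maps (−∞, 2) onto (−∞, 31); the right piece maps [2, ∞) onto [31, ∞).
These images together cover ℝ, so f is surjective.
Because the two images are disjoint, no x < 2 has f(x) = f(2), so we compute f⁻¹(35): 35 lies in [31, ∞), so solve 6x + 19 = 35: x = (35 − 19)/6 = 8/3.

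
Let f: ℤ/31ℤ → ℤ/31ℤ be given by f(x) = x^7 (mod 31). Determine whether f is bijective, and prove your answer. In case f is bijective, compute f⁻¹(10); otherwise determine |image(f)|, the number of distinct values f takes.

Since 31 is prime, the nonzero elements of ℤ/31ℤ form a cyclic group of order 30.
As gcd(7, 30) = 1, raising to the 7th power is a bijection on this group: if s^7 ≡ t^7 then (st^{−1})^7 = 1, and the only element of order dividing gcd(7, 30) = 1 is 1, so s = t.
With f(0) = 0 this makes f injective on all of ℤ/31ℤ, hence bijective (finite equal-size domain and codomain). In particular f is bijective.
Since f is bijective, we find the preimage of 10. The inverse of x ↦ x^7 on (ℤ/31ℤ)^× is x ↦ x^13, because 7·13 = 91 = 3·30 + 1 ≡ 1 (mod 30) and x^{30} = 1 for x ≠ 0 (Fermat). So f⁻¹(10) = 10^13 mod 31.
Repeated squaring mod 31: 10^1 ≡ 10, 10^2 ≡ 10² = 100 ≡ 7, 10^4 ≡ 7² = 49 ≡ 18, 10^8 ≡ 18² = 324 ≡ 14. Since 13 = 8 + 4 + 1, 10^13 ≡ 14·18·10: 14·18 = 252 ≡ 4, then 4·10 = 40 ≡ 9. So 10^13 ≡ 9 (mod 31).
Hence f⁻¹(10) = 9.

9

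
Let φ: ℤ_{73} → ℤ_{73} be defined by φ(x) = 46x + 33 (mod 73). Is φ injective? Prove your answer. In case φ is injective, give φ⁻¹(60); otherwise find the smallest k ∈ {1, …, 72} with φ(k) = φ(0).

72

Suppose φ(s) = φ(t) in ℤ_{73}. Then 46s + 33 ≡ 46t + 33 (mod 73), hence 46(s − t) ≡ 0 (mod 73).
Since gcd(46, 73) = 1, 46 is invertible modulo 73, thus s − t ≡ 0 (mod 73), i.e. s = t.
Thus φ is injective.
We now compute 46⁻¹ mod 73 explicitly. Euclid's algorithm: 73 = 1·46 + 27, 46 = 1·27 + 19, 27 = 1·19 + 8, 19 = 2·8 + 3, 8 = 2·3 + 2, 3 = 1·2 + 1; back-substituting gives 1 = 27·46 − 17·73, so 46⁻¹ ≡ 27 (mod 73).
Since φ is injective, we find φ⁻¹(60): we need 46x ≡ 60 − 33 ≡ 27 (mod 73). Using 46⁻¹ = 27: x ≡ 27·27 = 729 = 9·73 + 72, so x = 72.
Check: φ(72) = 46·72 + 33 = 3345 = 45·73 + 60 ≡ 60 (mod 73).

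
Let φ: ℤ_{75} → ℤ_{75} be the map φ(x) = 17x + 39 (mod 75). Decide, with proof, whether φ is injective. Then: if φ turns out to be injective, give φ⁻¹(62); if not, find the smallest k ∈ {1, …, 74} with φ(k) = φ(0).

19

If φ(u) = φ(v), then 17u ≡ 17v (mod 75). Because gcd(17, 75) = 1, we may cancel 17 to get u ≡ v (mod 75).
Thus φ is injective.
We now compute 17⁻¹ mod 75 explicitly. Euclid's algorithm: 75 = 4·17 + 7, 17 = 2·7 + 3, 7 = 2·3 + 1; back-substituting gives 1 = 53·17 − 12·75, so 17⁻¹ ≡ 53 (mod 75).
Since φ is injective, we find φ⁻¹(62): we need 17x ≡ 62 − 39 ≡ 23 (mod 75). Using 17⁻¹ = 53: x ≡ 53·23 = 1219 = 16·75 + 19, so x = 19.
Check: φ(19) = 17·19 + 39 = 362 = 4·75 + 62 ≡ 62 (mod 75).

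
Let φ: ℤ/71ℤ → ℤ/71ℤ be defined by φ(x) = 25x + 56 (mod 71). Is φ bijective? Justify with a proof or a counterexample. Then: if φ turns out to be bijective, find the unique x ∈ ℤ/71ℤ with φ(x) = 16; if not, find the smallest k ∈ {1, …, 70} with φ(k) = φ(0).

41

By definition, φ is injective when φ(s) = φ(t) forces s = t.
Suppose φ(s) = φ(t) in ℤ/71ℤ. Then 25s + 56 ≡ 25t + 56 (mod 71), therefore 25(s − t) ≡ 0 (mod 71).
Since gcd(25, 71) = 1, 25 is invertible modulo 71, hence s − t ≡ 0 (mod 71), i.e. s = t.
We now compute 25⁻¹ mod 71 explicitly. Euclid's algorithm: 71 = 2·25 + 21, 25 = 1·21 + 4, 21 = 5·4 + 1; back-substituting gives 1 = 54·25 − 19·71, so 25⁻¹ ≡ 54 (mod 71).
Then y ↦ 54(y − 56) is a two-sided inverse to φ, so every y ∈ ℤ/71ℤ has a preimage.
Therefore φ is bijective.
Since φ is bijective, we find φ⁻¹(16): we need 25x ≡ 16 − 56 ≡ 31 (mod 71). Using 25⁻¹ = 54: x ≡ 54·31 = 1674 = 23·71 + 41, so x = 41.
Check: φ(41) = 25·41 + 56 = 1081 = 15·71 + 16 ≡ 16 (mod 71).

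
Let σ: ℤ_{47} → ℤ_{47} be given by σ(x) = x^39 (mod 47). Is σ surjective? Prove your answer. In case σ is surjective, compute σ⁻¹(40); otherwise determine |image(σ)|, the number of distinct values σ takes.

22

Since 47 is prime, the nonzero elements of ℤ_{47} form a cyclic group of order 46.
As gcd(39, 46) = 1, raising to the 39th power is a bijection on this group: if u^39 ≡ v^39 then (uv^{−1})^39 = 1, and the only element of order dividing gcd(39, 46) = 1 is 1, so u = v.
With σ(0) = 0 this makes σ injective on all of ℤ_{47}, hence bijective (finite equal-size domain and codomain). In particular σ is surjective.
Since σ is surjective, we find the preimage of 40. The inverse of x ↦ x^39 on (ℤ_{47})^× is x ↦ x^13, because 39·13 = 507 = 11·46 + 1 ≡ 1 (mod 46) and x^{46} = 1 for x ≠ 0 (Fermat). So σ⁻¹(40) = 40^13 mod 47.
Repeated squaring mod 47: 40^1 ≡ 40, 40^2 ≡ 40² = 1600 ≡ 2, 40^4 ≡ 2² = 4, 40^8 ≡ 4² = 16. Since 13 = 8 + 4 + 1, 40^13 ≡ 16·4·40: 16·4 = 64 ≡ 17, then 17·40 = 680 ≡ 22. So 40^13 ≡ 22 (mod 47).
Hence σ⁻¹(40) = 22.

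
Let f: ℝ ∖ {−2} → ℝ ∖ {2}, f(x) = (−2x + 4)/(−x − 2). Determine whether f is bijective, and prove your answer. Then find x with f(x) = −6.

Suppose f(x_1) = f(x_2). Cross-multiplying: (−2x_1 + 4)(−x_2 − 2) = (−2x_2 + 4)(−x_1 − 2).
Expanding both sides and cancelling the symmetric terms leaves 8·(x_1 − x_2) = 0. Since 8 ≠ 0, x_1 = x_2. Hence f is injective.
For any y ≠ 2, solving y(−x − 2) = −2x + 4 for x gives a well-defined x ≠ −2. So f is surjective.
Thus f is bijective.
Solving f(x) = −6: cross-multiplying gives −2x + 4 = −6(−x − 2), which rearranges to −8x = 8, so x = −1.

-1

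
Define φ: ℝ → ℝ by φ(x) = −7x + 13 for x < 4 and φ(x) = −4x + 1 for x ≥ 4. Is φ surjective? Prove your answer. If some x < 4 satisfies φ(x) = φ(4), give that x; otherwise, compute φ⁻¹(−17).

9/2

Both pieces are strictly decreasing (slopes −7 and −4), so each is injective on its own interval.
The left piece maps (−∞, 4) onto (−15, ∞); the right piece maps [4, ∞) onto (−∞, −15].
These images together cover ℝ, so φ is surjective.
Because the two images are disjoint, no x < 4 has φ(x) = φ(4), so we compute φ⁻¹(−17): −17 lies in (−∞, −15], so solve −4x + 1 = −17: x = (−17 − 1)/(−4) = 9/2.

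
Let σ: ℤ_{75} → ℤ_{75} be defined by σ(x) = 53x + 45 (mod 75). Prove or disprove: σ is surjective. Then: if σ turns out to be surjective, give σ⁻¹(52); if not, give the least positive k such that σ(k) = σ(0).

44

Since gcd(53, 75) = 1, 53 is invertible modulo 75. Euclid's algorithm: 75 = 1·53 + 22, 53 = 2·22 + 9, 22 = 2·9 + 4, 9 = 2·4 + 1; back-substituting gives 1 = 17·53 − 12·75, so 53⁻¹ ≡ 17 (mod 75).
Then y ↦ 17(y − 45) is a two-sided inverse to σ, so every y ∈ ℤ_{75} has a preimage.
Therefore σ is surjective.
Since σ is surjective, we find σ⁻¹(52): we need 53x ≡ 52 − 45 ≡ 7 (mod 75). Using 53⁻¹ = 17: x ≡ 17·7 = 119 = 1·75 + 44, so x = 44.
Check: σ(44) = 53·44 + 45 = 2377 = 31·75 + 52 ≡ 52 (mod 75).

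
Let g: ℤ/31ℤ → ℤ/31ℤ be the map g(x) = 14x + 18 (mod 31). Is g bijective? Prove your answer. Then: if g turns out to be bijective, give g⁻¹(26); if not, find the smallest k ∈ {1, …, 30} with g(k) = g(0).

5

By definition, g is injective when g(x_1) = g(x_2) forces x_1 = x_2.
Suppose g(x_1) = g(x_2) in ℤ/31ℤ. Then 14x_1 + 18 ≡ 14x_2 + 18 (mod 31), hence 14(x_1 − x_2) ≡ 0 (mod 31).
Since gcd(14, 31) = 1, 14 is invertible modulo 31, hence x_1 − x_2 ≡ 0 (mod 31), i.e. x_1 = x_2.
We now compute 14⁻¹ mod 31 explicitly. Euclid's algorithm: 31 = 2·14 + 3, 14 = 4·3 + 2, 3 = 1·2 + 1; back-substituting gives 1 = 20·14 − 9·31, so 14⁻¹ ≡ 20 (mod 31).
For any y ∈ ℤ/31ℤ, x = 20(y − 18) mod 31 satisfies g(x) = 14·20(y − 18) + 18 ≡ y (since 14·20 ≡ 1 mod 31). So every y has a preimage.
Thus g is bijective.
Since g is bijective, we find g⁻¹(26): we need 14x ≡ 26 − 18 ≡ 8 (mod 31). Using 14⁻¹ = 20: x ≡ 20·8 = 160 = 5·31 + 5, so x = 5.
Check: g(5) = 14·5 + 18 = 88 = 2·31 + 26 ≡ 26 (mod 31).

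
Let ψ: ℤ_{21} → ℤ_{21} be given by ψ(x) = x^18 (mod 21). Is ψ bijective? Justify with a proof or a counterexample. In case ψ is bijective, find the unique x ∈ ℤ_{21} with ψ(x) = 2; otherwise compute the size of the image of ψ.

ψ(1) = 1^18 = 1.
ψ(2): Repeated squaring mod 21: 2^1 ≡ 2, 2^2 ≡ 2² = 4, 2^4 ≡ 4² = 16, 2^8 ≡ 16² = 256 ≡ 4, 2^16 ≡ 4² = 16. Since 18 = 16 + 2, 2^18 ≡ 16·4: 16·4 = 64 ≡ 1. So 2^18 ≡ 1 (mod 21).
So ψ(1) = ψ(2) = 1 while 1 ≠ 2, so ψ is not injective, hence not bijective.
Since ψ is not bijective, we determine |image(ψ)|. Computing x^18 mod 21 for each x (by repeated squaring, reducing mod 21 at every step), the values ψ(0), ψ(1), …, ψ(20) are: 0, 1, 1, 15, 1, 1, 15, 7, 1, 15, 1, 1, 15, 1, 7, 15, 1, 1, 15, 1, 1.
The distinct values are {0, 1, 7, 15}; there are 4 of them.

4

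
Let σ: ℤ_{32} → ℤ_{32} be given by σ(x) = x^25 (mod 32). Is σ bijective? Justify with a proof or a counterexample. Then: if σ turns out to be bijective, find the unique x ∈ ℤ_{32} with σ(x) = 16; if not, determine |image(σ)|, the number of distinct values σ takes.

17

σ(0) = 0^25 = 0.
σ(2): Repeated squaring mod 32: 2^1 ≡ 2, 2^2 ≡ 2² = 4, 2^4 ≡ 4² = 16, 2^8 ≡ 16² = 256 ≡ 0, 2^16 ≡ 0² = 0. Since 25 = 16 + 8 + 1, 2^25 ≡ 0·0·2: 0·0 = 0, then 0·2 = 0. So 2^25 ≡ 0 (mod 32).
So σ(0) = σ(2) = 0 while 0 ≠ 2, therefore σ is not injective, hence not bijective.
Since σ is not bijective, we determine |image(σ)|. Computing x^25 mod 32 for each x (by repeated squaring, reducing mod 32 at every step), the values σ(0), σ(1), …, σ(31) are: 0, 1, 0, 3, 0, 5, 0, 7, 0, 9, 0, 11, 0, 13, 0, 15, 0, 17, 0, 19, 0, 21, 0, 23, 0, 25, 0, 27, 0, 29, 0, 31.
The distinct values are {0, 1, 3, 5, 7, 9, 11, 13, 15, 17, 19, 21, 23, 25, 27, 29, 31}; there are 17 of them.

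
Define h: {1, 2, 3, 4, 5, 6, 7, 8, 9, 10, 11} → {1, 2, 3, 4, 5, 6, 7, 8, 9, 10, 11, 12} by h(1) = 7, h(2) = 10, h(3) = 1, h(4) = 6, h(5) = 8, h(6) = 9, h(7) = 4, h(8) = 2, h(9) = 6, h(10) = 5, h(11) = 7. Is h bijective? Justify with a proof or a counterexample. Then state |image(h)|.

9

h(4) = 6 = h(9) with 4 ≠ 9, so h is not injective, hence not bijective.
The image of h is {1, 2, 4, 5, 6, 7, 8, 9, 10}, which has 9 elements.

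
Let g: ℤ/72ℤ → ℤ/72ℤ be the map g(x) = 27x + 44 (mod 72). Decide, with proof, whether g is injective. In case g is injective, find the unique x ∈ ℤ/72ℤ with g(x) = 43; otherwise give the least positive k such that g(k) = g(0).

Recall that g is injective when g(s) = g(t) forces s = t.
We have gcd(27, 72) = 9 > 1. Taking s = 0 and t = 8: g(0) = 44 and g(8) = 27·8 + 44 = 260 ≡ 44 (mod 72).
So g(0) = g(8) while 0 ≠ 8, so g is not injective.
Since g is not injective, we find the least positive k with g(k) = g(0): this means 27k ≡ 0 (mod 72), i.e. 72 ∣ 27k. Since gcd(27, 72) = 9, dividing through by 9 this holds exactly when 8 ∣ 3k, and as gcd(3, 8) = 1, exactly when 8 ∣ k.
The smallest positive such k is 8.

8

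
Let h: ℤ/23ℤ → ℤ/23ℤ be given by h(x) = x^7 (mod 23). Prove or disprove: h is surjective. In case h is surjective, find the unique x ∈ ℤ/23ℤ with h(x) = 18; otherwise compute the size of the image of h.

16

Since 23 is prime, the nonzero elements of ℤ/23ℤ form a cyclic group of order 22.
As gcd(7, 22) = 1, raising to the 7th power is a bijection on this group: if s^7 ≡ t^7 then (st^{−1})^7 = 1, and the only element of order dividing gcd(7, 22) = 1 is 1, so s = t.
With h(0) = 0 this makes h injective on all of ℤ/23ℤ, hence bijective (finite equal-size domain and codomain). In particular h is surjective.
Since h is surjective, we find the preimage of 18. The inverse of x ↦ x^7 on (ℤ/23ℤ)^× is x ↦ x^19, because 7·19 = 133 = 6·22 + 1 ≡ 1 (mod 22) and x^{22} = 1 for x ≠ 0 (Fermat). So h⁻¹(18) = 18^19 mod 23.
Repeated squaring mod 23: 18^1 ≡ 18, 18^2 ≡ 18² = 324 ≡ 2, 18^4 ≡ 2² = 4, 18^8 ≡ 4² = 16, 18^16 ≡ 16² = 256 ≡ 3. Since 19 = 16 + 2 + 1, 18^19 ≡ 3·2·18: 3·2 = 6, then 6·18 = 108 ≡ 16. So 18^19 ≡ 16 (mod 23).
Hence h⁻¹(18) = 16.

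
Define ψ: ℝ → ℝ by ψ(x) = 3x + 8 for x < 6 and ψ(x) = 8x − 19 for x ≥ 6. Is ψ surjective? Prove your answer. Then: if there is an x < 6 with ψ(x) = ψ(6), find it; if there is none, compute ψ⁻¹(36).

Both pieces are strictly increasing (slopes 3 and 8), so each is injective on its own interval.
The left piece maps (−∞, 6) onto (−∞, 26); the right piece maps [6, ∞) onto [29, ∞).
The union (−∞, 26) ∪ [29, ∞) omits the interval between 26 and 29; in particular 26 has no preimage. So ψ is not surjective.
Because the two images are disjoint, no x < 6 has ψ(x) = ψ(6), so we compute ψ⁻¹(36): 36 lies in [29, ∞), so solve 8x − 19 = 36: x = (36 + 19)/8 = 55/8.

55/8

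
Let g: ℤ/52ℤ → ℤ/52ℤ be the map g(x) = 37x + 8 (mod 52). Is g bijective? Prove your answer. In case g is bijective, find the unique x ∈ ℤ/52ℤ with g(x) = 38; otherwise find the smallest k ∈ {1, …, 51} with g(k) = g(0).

By definition, g is injective if g(x_1) = g(x_2) implies x_1 = x_2.
Suppose g(x_1) = g(x_2) in ℤ/52ℤ. Then 37x_1 + 8 ≡ 37x_2 + 8 (mod 52), thus 37(x_1 − x_2) ≡ 0 (mod 52).
Since gcd(37, 52) = 1, 37 is invertible modulo 52, hence x_1 − x_2 ≡ 0 (mod 52), i.e. x_1 = x_2.
We now compute 37⁻¹ mod 52 explicitly. Euclid's algorithm: 52 = 1·37 + 15, 37 = 2·15 + 7, 15 = 2·7 + 1; back-substituting gives 1 = 45·37 − 32·52, so 37⁻¹ ≡ 45 (mod 52).
Then y ↦ 45(y − 8) is a two-sided inverse to g, so every y ∈ ℤ/52ℤ has a preimage.
Therefore g is bijective.
Since g is bijective, we find g⁻¹(38): we need 37x ≡ 38 − 8 ≡ 30 (mod 52). Using 37⁻¹ = 45: x ≡ 45·30 = 1350 = 25·52 + 50, so x = 50.
Check: g(50) = 37·50 + 8 = 1858 = 35·52 + 38 ≡ 38 (mod 52).

50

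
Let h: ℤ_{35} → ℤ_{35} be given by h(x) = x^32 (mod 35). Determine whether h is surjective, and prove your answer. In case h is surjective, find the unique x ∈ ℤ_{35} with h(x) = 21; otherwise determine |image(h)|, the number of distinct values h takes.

8

h(3): Repeated squaring mod 35: 3^1 ≡ 3, 3^2 ≡ 3² = 9, 3^4 ≡ 9² = 81 ≡ 11, 3^8 ≡ 11² = 121 ≡ 16, 3^16 ≡ 16² = 256 ≡ 11, 3^32 ≡ 11² = 121 ≡ 16. So 3^32 ≡ 16 (mod 35).
h(4): Repeated squaring mod 35: 4^1 ≡ 4, 4^2 ≡ 4² = 16, 4^4 ≡ 16² = 256 ≡ 11, 4^8 ≡ 11² = 121 ≡ 16, 4^16 ≡ 16² = 256 ≡ 11, 4^32 ≡ 11² = 121 ≡ 16. So 4^32 ≡ 16 (mod 35).
So h(3) = h(4) = 16 while 3 ≠ 4, therefore h is not injective.
A non-injective map from the 35-element set ℤ_{35} to itself takes at most 34 distinct values, so it cannot be surjective. Hence h is not surjective.
Since h is not surjective, we determine |image(h)|. Computing x^32 mod 35 for each x (by repeated squaring, reducing mod 35 at every step), the values h(0), h(1), …, h(34) are: 0, 1, 11, 16, 16, 25, 1, 21, 1, 11, 30, 16, 11, 1, 21, 15, 11, 16, 16, 11, 15, 21, 1, 11, 16, 30, 11, 1, 21, 1, 25, 16, 16, 11, 1.
The distinct values are {0, 1, 11, 15, 16, 21, 25, 30}; there are 8 of them.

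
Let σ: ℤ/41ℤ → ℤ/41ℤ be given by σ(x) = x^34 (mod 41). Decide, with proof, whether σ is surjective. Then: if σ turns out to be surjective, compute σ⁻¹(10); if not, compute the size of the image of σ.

21

σ(20): Repeated squaring mod 41: 20^1 ≡ 20, 20^2 ≡ 20² = 400 ≡ 31, 20^4 ≡ 31² = 961 ≡ 18, 20^8 ≡ 18² = 324 ≡ 37, 20^16 ≡ 37² = 1369 ≡ 16, 20^32 ≡ 16² = 256 ≡ 10. Since 34 = 32 + 2, 20^34 ≡ 10·31: 10·31 = 310 ≡ 23. So 20^34 ≡ 23 (mod 41).
σ(21): Repeated squaring mod 41: 21^1 ≡ 21, 21^2 ≡ 21² = 441 ≡ 31, 21^4 ≡ 31² = 961 ≡ 18, 21^8 ≡ 18² = 324 ≡ 37, 21^16 ≡ 37² = 1369 ≡ 16, 21^32 ≡ 16² = 256 ≡ 10. Since 34 = 32 + 2, 21^34 ≡ 10·31: 10·31 = 310 ≡ 23. So 21^34 ≡ 23 (mod 41).
So σ(20) = σ(21) = 23 while 20 ≠ 21, therefore σ is not injective.
A non-injective map from the 41-element set ℤ/41ℤ to itself takes at most 40 distinct values, so it cannot be surjective. So σ is not surjective.
Since σ is not surjective, we determine |image(σ)|. Computing x^34 mod 41 for each x (by repeated squaring, reducing mod 41 at every step), the values σ(0), σ(1), …, σ(40) are: 0, 1, 25, 9, 10, 31, 20, 39, 4, 40, 37, 5, 8, 21, 32, 33, 18, 36, 16, 2, 23, 23, 2, 16, 36, 18, 33, 32, 21, 8, 5, 37, 40, 4, 39, 20, 31, 10, 9, 25, 1.
The distinct values are {0, 1, 2, 4, 5, 8, 9, 10, 16, 18, 20, 21, 23, 25, 31, 32, 33, 36, 37, 39, 40}; there are 21 of them.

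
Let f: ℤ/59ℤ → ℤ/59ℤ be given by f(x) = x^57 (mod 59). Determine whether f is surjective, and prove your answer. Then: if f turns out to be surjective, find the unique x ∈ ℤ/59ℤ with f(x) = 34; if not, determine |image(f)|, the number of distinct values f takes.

Since 59 is prime, the nonzero elements of ℤ/59ℤ form a cyclic group of order 58.
As gcd(57, 58) = 1, raising to the 57th power is a bijection on this group: if s^57 ≡ t^57 then (st^{−1})^57 = 1, and the only element of order dividing gcd(57, 58) = 1 is 1, so s = t.
With f(0) = 0 this makes f injective on all of ℤ/59ℤ, hence bijective (finite equal-size domain and codomain). In particular f is surjective.
Since f is surjective, we find the preimage of 34. The inverse of x ↦ x^57 on (ℤ/59ℤ)^× is x ↦ x^57, because 57·57 = 3249 = 56·58 + 1 ≡ 1 (mod 58) and x^{58} = 1 for x ≠ 0 (Fermat). So f⁻¹(34) = 34^57 mod 59.
Repeated squaring mod 59: 34^1 ≡ 34, 34^2 ≡ 34² = 1156 ≡ 35, 34^4 ≡ 35² = 1225 ≡ 45, 34^8 ≡ 45² = 2025 ≡ 19, 34^16 ≡ 19² = 361 ≡ 7, 34^32 ≡ 7² = 49. Since 57 = 32 + 16 + 8 + 1, 34^57 ≡ 49·7·19·34: 49·7 = 343 ≡ 48, then 48·19 = 912 ≡ 27, then 27·34 = 918 ≡ 33. So 34^57 ≡ 33 (mod 59).
Hence f⁻¹(34) = 33.

33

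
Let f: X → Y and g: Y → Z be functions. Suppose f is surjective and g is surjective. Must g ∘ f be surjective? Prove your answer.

Let c ∈ Z. Since g is surjective, there is b ∈ Y with g(b) = c. Since f is surjective, there is a ∈ X with f(a) = b.
Then (g ∘ f)(a) = g(b) = c. Hence g ∘ f is surjective.

surjective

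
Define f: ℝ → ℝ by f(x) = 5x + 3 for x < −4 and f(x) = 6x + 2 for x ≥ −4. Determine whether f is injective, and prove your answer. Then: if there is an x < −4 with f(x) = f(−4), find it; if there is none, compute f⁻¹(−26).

Both pieces are strictly increasing (slopes 5 and 6), so each is injective on its own interval.
The left piece maps (−∞, −4) onto (−∞, −17); the right piece maps [−4, ∞) onto [−22, ∞).
These images overlap. In particular f(−4) = −22 (right piece), and solving 5x + 3 = −22 on the left piece gives x = −5 < −4.
So f(−5) = f(−4) with −5 ≠ −4, and f is not injective. This x = −5 is the requested value below −4.

-5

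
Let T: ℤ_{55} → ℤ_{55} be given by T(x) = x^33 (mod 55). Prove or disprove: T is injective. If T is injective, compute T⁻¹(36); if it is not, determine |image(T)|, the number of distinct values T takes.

Computing x^33 mod 55 for each x (by repeated squaring, reducing mod 55 at every step), the values T(0), T(1), …, T(54) are: 0, 1, 52, 38, 9, 15, 51, 2, 28, 14, 10, 11, 12, 8, 49, 20, 26, 7, 13, 39, 25, 21, 22, 23, 19, 5, 31, 37, 18, 24, 50, 36, 32, 33, 34, 30, 16, 42, 48, 29, 35, 6, 47, 43, 44, 45, 41, 27, 53, 4, 40, 46, 17, 3, 54.
Every element of ℤ_{55} appears exactly once in this list, so T is a bijection, and in particular injective.
Since T is injective, we read off the preimage of 36 from the same table: T(31) = 36, so T⁻¹(36) = 31.

31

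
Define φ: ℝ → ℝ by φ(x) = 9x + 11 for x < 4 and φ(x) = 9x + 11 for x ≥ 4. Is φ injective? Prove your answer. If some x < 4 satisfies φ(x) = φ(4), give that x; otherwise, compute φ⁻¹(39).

28/9

Both pieces are strictly increasing (slopes 9 and 9), so each is injective on its own interval.
The left piece maps (−∞, 4) onto (−∞, 47); the right piece maps [4, ∞) onto [47, ∞).
These images are disjoint, so no value is attained by both pieces. So φ is injective.
Because the two images are disjoint, no x < 4 has φ(x) = φ(4), so we compute φ⁻¹(39): 39 lies in (−∞, 47), so solve 9x + 11 = 39: x = (39 − 11)/9 = 28/9.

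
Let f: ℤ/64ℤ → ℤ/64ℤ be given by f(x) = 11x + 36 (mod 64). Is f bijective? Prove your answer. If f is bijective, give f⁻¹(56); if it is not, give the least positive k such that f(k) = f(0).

60

If f(u) = f(v), then 11u ≡ 11v (mod 64). Because gcd(11, 64) = 1, we may cancel 11 to get u ≡ v (mod 64).
We now compute 11⁻¹ mod 64 explicitly. Euclid's algorithm: 64 = 5·11 + 9, 11 = 1·9 + 2, 9 = 4·2 + 1; back-substituting gives 1 = 35·11 − 6·64, so 11⁻¹ ≡ 35 (mod 64).
Then y ↦ 35(y − 36) is a two-sided inverse to f, so every y ∈ ℤ/64ℤ has a preimage.
Hence f is bijective.
Since f is bijective, we find f⁻¹(56): we need 11x ≡ 56 − 36 ≡ 20 (mod 64). Using 11⁻¹ = 35: x ≡ 35·20 = 700 = 10·64 + 60, so x = 60.
Check: f(60) = 11·60 + 36 = 696 = 10·64 + 56 ≡ 56 (mod 64).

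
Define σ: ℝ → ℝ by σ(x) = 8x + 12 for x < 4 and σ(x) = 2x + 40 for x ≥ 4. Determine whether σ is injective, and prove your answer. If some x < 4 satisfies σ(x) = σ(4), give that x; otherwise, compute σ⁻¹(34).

Both pieces are strictly increasing (slopes 8 and 2), so each is injective on its own interval.
The left piece maps (−∞, 4) onto (−∞, 44); the right piece maps [4, ∞) onto [48, ∞).
These images are disjoint, so no value is attained by both pieces. Hence σ is injective.
Because the two images are disjoint, no x < 4 has σ(x) = σ(4), so we compute σ⁻¹(34): 34 lies in (−∞, 44), so solve 8x + 12 = 34: x = (34 − 12)/8 = 11/4.

11/4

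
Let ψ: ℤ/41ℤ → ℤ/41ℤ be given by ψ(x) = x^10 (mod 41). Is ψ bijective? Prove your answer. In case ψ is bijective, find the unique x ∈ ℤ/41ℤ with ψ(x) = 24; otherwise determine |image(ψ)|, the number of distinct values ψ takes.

ψ(1) = 1^10 = 1.
ψ(4): Repeated squaring mod 41: 4^1 ≡ 4, 4^2 ≡ 4² = 16, 4^4 ≡ 16² = 256 ≡ 10, 4^8 ≡ 10² = 100 ≡ 18. Since 10 = 8 + 2, 4^10 ≡ 18·16: 18·16 = 288 ≡ 1. So 4^10 ≡ 1 (mod 41).
So ψ(1) = ψ(4) = 1 while 1 ≠ 4, thus ψ is not injective, hence not bijective.
Since ψ is not bijective, we determine |image(ψ)|. Computing x^10 mod 41 for each x (by repeated squaring, reducing mod 41 at every step), the values ψ(0), ψ(1), …, ψ(40) are: 0, 1, 40, 9, 1, 40, 32, 9, 40, 40, 1, 9, 9, 9, 32, 32, 1, 32, 1, 32, 40, 40, 32, 1, 32, 1, 32, 32, 9, 9, 9, 1, 40, 40, 9, 32, 40, 1, 9, 40, 1.
The distinct values are {0, 1, 9, 32, 40}; there are 5 of them.

5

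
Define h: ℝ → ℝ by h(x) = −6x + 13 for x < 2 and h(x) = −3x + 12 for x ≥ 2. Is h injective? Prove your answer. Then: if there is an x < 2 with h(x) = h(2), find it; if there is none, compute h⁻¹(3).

Both pieces are strictly decreasing (slopes −6 and −3), so each is injective on its own interval.
The left piece maps (−∞, 2) onto (1, ∞); the right piece maps [2, ∞) onto (−∞, 6].
These images overlap. In particular h(2) = 6 (right piece), and solving −6x + 13 = 6 on the left piece gives x = 7/6 < 2.
So h(7/6) = h(2) with 7/6 ≠ 2, and h is not injective. This x = 7/6 is the requested value below 2.

7/6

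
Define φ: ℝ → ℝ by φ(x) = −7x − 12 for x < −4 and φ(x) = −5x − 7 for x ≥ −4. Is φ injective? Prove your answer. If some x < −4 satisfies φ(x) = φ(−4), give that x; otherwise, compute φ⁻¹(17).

Both pieces are strictly decreasing (slopes −7 and −5), so each is injective on its own interval.
The left piece maps (−∞, −4) onto (16, ∞); the right piece maps [−4, ∞) onto (−∞, 13].
These images are disjoint, so no value is attained by both pieces. Therefore φ is injective.
Because the two images are disjoint, no x < −4 has φ(x) = φ(−4), so we compute φ⁻¹(17): 17 lies in (16, ∞), so solve −7x − 12 = 17: x = (17 + 12)/(−7) = −29/7.

-29/7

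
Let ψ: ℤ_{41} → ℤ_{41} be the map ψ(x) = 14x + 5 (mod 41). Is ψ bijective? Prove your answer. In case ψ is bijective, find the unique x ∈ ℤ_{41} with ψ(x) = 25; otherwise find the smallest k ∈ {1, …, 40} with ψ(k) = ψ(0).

19

By definition, injectivity means: for all s, t in the domain, ψ(s) = ψ(t) implies s = t.
Suppose ψ(s) = ψ(t) in ℤ_{41}. Then 14s + 5 ≡ 14t + 5 (mod 41), thus 14(s − t) ≡ 0 (mod 41).
Since gcd(14, 41) = 1, 14 is invertible modulo 41, so s − t ≡ 0 (mod 41), i.e. s = t.
We now compute 14⁻¹ mod 41 explicitly. Euclid's algorithm: 41 = 2·14 + 13, 14 = 1·13 + 1; back-substituting gives 1 = 3·14 − 1·41, so 14⁻¹ ≡ 3 (mod 41).
Then y ↦ 3(y − 5) is a two-sided inverse to ψ, so every y ∈ ℤ_{41} has a preimage.
Thus ψ is bijective.
Since ψ is bijective, we compute ψ⁻¹(25): solve 14x + 5 ≡ 25 (mod 41), i.e. 14x ≡ 20 (mod 41).
Multiplying by 14⁻¹ = 3 gives x ≡ 3·20 = 60 = 1·41 + 19 ≡ 19 (mod 41).
Check: ψ(19) = 14·19 + 5 = 271 = 6·41 + 25 ≡ 25 (mod 41).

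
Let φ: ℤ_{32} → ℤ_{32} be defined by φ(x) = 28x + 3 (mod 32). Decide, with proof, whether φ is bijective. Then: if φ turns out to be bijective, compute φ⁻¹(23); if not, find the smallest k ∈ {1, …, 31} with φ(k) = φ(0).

We have gcd(28, 32) = 4 > 1. Taking s = 0 and t = 8: φ(0) = 3 and φ(8) = 28·8 + 3 = 227 ≡ 3 (mod 32).
So φ(0) = φ(8) while 0 ≠ 8, thus φ is not injective, hence not bijective.
Since φ is not bijective, we find the least positive k with φ(k) = φ(0): this means 28k ≡ 0 (mod 32), i.e. 32 ∣ 28k. Since gcd(28, 32) = 4, dividing through by 4 this holds exactly when 8 ∣ 7k, and as gcd(7, 8) = 1, exactly when 8 ∣ k.
The smallest positive such k is 8.

8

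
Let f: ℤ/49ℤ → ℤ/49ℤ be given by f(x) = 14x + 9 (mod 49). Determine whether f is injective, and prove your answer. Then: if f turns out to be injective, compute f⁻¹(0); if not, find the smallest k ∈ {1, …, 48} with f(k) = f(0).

7

We have gcd(14, 49) = 7 > 1. Taking u = 0 and v = 7: f(0) = 9 and f(7) = 14·7 + 9 = 107 ≡ 9 (mod 49).
So f(0) = f(7) while 0 ≠ 7, hence f is not injective.
Since f is not injective, we find the least positive k with f(k) = f(0): this means 14k ≡ 0 (mod 49), i.e. 49 ∣ 14k. Since gcd(14, 49) = 7, dividing through by 7 this holds exactly when 7 ∣ 2k, and as gcd(2, 7) = 1, exactly when 7 ∣ k.
The smallest positive such k is 7.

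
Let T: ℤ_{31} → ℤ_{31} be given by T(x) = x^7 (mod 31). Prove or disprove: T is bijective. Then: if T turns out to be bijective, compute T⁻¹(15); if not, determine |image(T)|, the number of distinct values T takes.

27

Since 31 is prime, the nonzero elements of ℤ_{31} form a cyclic group of order 30.
As gcd(7, 30) = 1, raising to the 7th power is a bijection on this group: if s^7 ≡ t^7 then (st^{−1})^7 = 1, and the only element of order dividing gcd(7, 30) = 1 is 1, so s = t.
With T(0) = 0 this makes T injective on all of ℤ_{31}, hence bijective (finite equal-size domain and codomain). In particular T is bijective.
Since T is bijective, we find the preimage of 15. The inverse of x ↦ x^7 on (ℤ_{31})^× is x ↦ x^13, because 7·13 = 91 = 3·30 + 1 ≡ 1 (mod 30) and x^{30} = 1 for x ≠ 0 (Fermat). So T⁻¹(15) = 15^13 mod 31.
Repeated squaring mod 31: 15^1 ≡ 15, 15^2 ≡ 15² = 225 ≡ 8, 15^4 ≡ 8² = 64 ≡ 2, 15^8 ≡ 2² = 4. Since 13 = 8 + 4 + 1, 15^13 ≡ 4·2·15: 4·2 = 8, then 8·15 = 120 ≡ 27. So 15^13 ≡ 27 (mod 31).
Hence T⁻¹(15) = 27.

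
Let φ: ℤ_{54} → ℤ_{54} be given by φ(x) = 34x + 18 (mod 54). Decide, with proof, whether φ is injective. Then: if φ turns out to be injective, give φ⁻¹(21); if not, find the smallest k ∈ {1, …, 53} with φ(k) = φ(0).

27

By definition, φ is injective if φ(u) = φ(v) implies u = v.
We have gcd(34, 54) = 2 > 1. Taking u = 0 and v = 27: φ(0) = 18 and φ(27) = 34·27 + 18 = 936 ≡ 18 (mod 54).
So φ(0) = φ(27) while 0 ≠ 27, hence φ is not injective.
Since φ is not injective, we find the least positive k with φ(k) = φ(0): this means 34k ≡ 0 (mod 54), i.e. 54 ∣ 34k. Since gcd(34, 54) = 2, dividing through by 2 this holds exactly when 27 ∣ 17k, and as gcd(17, 27) = 1, exactly when 27 ∣ k.
The smallest positive such k is 27.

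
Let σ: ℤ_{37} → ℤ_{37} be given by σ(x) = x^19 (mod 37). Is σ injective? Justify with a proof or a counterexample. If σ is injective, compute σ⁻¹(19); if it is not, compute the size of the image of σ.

18

Since 37 is prime, the nonzero elements of ℤ_{37} form a cyclic group of order 36.
As gcd(19, 36) = 1, raising to the 19th power is a bijection on this group: if s^19 ≡ t^19 then (st^{−1})^19 = 1, and the only element of order dividing gcd(19, 36) = 1 is 1, so s = t.
With σ(0) = 0 this makes σ injective on all of ℤ_{37}, hence bijective (finite equal-size domain and codomain). In particular σ is injective.
Since σ is injective, we find the preimage of 19. The inverse of x ↦ x^19 on (ℤ_{37})^× is x ↦ x^19, because 19·19 = 361 = 10·36 + 1 ≡ 1 (mod 36) and x^{36} = 1 for x ≠ 0 (Fermat). So σ⁻¹(19) = 19^19 mod 37.
Repeated squaring mod 37: 19^1 ≡ 19, 19^2 ≡ 19² = 361 ≡ 28, 19^4 ≡ 28² = 784 ≡ 7, 19^8 ≡ 7² = 49 ≡ 12, 19^16 ≡ 12² = 144 ≡ 33. Since 19 = 16 + 2 + 1, 19^19 ≡ 33·28·19: 33·28 = 924 ≡ 36, then 36·19 = 684 ≡ 18. So 19^19 ≡ 18 (mod 37).
Hence σ⁻¹(19) = 18.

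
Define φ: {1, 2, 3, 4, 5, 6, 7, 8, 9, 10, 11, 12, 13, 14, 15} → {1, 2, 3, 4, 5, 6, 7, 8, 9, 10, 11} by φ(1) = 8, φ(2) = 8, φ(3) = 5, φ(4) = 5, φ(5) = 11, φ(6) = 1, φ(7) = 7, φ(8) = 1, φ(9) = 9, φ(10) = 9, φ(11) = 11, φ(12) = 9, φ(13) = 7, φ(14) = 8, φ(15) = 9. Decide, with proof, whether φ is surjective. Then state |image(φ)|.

No element maps to 2, so φ is not surjective.
The image of φ is {1, 5, 7, 8, 9, 11}, which has 6 elements.

6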